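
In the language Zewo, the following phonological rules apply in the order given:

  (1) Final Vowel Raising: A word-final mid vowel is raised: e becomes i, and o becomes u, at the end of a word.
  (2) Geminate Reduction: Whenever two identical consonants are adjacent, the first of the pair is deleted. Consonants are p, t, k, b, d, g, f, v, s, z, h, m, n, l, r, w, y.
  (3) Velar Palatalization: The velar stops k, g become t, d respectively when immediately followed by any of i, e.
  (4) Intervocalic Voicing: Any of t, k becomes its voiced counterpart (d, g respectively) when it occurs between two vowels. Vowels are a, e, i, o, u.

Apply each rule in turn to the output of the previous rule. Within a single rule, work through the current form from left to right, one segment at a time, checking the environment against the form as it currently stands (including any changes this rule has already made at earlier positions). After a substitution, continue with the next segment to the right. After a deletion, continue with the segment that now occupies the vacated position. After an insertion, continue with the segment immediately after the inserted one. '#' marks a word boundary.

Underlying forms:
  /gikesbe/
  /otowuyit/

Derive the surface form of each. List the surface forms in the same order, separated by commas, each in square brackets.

/gikesbe/:
  (1) Final Vowel Raising: [gikesbe] → [gikesbi]
  (2) Geminate Reduction: no change — [gikesbi]
  (3) Velar Palatalization: [gikesbi] → [ditesbi]
  (4) Intervocalic Voicing: [ditesbi] → [didesbi]
/otowuyit/:
  (1) Final Vowel Raising: no change — [otowuyit]
  (2) Geminate Reduction: no change — [otowuyit]
  (3) Velar Palatalization: no change — [otowuyit]
  (4) Intervocalic Voicing: [otowuyit] → [odowuyit]

[didesbi], [odowuyit]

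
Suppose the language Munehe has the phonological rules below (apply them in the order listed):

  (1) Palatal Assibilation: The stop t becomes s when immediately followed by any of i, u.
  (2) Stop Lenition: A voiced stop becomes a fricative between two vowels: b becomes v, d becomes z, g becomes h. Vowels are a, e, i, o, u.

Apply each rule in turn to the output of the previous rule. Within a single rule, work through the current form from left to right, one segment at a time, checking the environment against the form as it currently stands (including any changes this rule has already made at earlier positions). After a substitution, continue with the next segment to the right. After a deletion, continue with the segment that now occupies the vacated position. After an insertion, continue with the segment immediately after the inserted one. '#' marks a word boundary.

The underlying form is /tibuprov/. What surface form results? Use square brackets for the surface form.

[sivuprov]

(1) Palatal Assibilation: [tibuprov] → [sibuprov]
(2) Stop Lenition: [sibuprov] → [sivuprov]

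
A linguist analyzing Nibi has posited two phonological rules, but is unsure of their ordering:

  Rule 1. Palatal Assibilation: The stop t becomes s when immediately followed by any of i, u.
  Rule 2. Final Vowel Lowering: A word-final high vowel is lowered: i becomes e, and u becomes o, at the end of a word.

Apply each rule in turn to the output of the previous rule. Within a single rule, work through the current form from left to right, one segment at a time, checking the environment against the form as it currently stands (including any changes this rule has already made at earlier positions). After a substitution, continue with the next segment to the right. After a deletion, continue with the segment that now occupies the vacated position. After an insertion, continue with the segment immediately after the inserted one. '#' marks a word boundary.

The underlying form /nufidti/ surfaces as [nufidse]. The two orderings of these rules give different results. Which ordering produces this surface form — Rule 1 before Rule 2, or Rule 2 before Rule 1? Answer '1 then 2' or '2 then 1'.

Order 1 then 2:
  1 Palatal Assibilation: [nufidti] → [nufidsi]
  2 Final Vowel Lowering: [nufidsi] → [nufidse]
  result: [nufidse]
Order 2 then 1:
  2 Final Vowel Lowering: [nufidti] → [nufidte]
  1 Palatal Assibilation: no change — [nufidte]
  result: [nufidte]

1 then 2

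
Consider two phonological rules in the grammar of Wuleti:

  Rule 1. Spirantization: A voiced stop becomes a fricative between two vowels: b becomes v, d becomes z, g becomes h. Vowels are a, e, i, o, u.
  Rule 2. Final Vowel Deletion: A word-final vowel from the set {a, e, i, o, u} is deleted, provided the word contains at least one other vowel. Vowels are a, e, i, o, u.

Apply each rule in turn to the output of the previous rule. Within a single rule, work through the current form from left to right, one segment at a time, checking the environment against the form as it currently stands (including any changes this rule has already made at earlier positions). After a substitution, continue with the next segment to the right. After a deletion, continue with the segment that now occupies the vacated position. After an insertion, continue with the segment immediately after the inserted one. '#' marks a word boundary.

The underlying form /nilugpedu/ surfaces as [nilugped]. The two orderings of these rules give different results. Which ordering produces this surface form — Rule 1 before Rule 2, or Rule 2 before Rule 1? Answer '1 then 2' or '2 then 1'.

Order 1 then 2:
  1 Spirantization: [nilugpedu] → [nilugpezu]
  2 Final Vowel Deletion: [nilugpezu] → [nilugpez]
  result: [nilugpez]
Order 2 then 1:
  2 Final Vowel Deletion: [nilugpedu] → [nilugped]
  1 Spirantization: no change — [nilugped]
  result: [nilugped]

2 then 1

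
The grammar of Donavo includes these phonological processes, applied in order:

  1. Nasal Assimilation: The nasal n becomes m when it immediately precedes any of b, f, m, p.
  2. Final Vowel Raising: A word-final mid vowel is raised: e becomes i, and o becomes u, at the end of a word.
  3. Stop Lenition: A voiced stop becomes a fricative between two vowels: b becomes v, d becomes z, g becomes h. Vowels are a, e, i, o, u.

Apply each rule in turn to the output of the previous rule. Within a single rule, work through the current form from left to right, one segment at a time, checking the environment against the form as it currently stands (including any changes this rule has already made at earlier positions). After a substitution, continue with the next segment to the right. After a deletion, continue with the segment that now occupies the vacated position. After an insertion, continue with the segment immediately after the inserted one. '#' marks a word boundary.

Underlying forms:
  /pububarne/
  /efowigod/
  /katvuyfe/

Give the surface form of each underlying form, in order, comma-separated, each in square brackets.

[puvuvarni], [efowihod], [katvuyfi]

/pububarne/:
  1 Nasal Assimilation: no change — [pububarne]
  2 Final Vowel Raising: [pububarne] → [pububarni]
  3 Stop Lenition: [pububarni] → [puvuvarni]
/efowigod/:
  1 Nasal Assimilation: no change — [efowigod]
  2 Final Vowel Raising: no change — [efowigod]
  3 Stop Lenition: [efowigod] → [efowihod]
/katvuyfe/:
  1 Nasal Assimilation: no change — [katvuyfe]
  2 Final Vowel Raising: [katvuyfe] → [katvuyfi]
  3 Stop Lenition: no change — [katvuyfi]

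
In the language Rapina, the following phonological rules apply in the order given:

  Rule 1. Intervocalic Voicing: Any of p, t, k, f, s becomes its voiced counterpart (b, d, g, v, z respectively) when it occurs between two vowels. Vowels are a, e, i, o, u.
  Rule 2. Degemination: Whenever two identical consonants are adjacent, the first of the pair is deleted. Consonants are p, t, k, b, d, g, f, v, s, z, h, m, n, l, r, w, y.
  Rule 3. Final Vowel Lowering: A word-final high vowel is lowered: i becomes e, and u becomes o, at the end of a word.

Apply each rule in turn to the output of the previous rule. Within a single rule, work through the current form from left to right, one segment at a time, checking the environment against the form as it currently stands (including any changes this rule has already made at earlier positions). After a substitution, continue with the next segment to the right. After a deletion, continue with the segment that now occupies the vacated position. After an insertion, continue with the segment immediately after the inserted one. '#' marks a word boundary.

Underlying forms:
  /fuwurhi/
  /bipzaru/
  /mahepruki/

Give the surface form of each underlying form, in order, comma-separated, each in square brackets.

/fuwurhi/:
  Rule 1 Intervocalic Voicing: no change — [fuwurhi]
  Rule 2 Degemination: no change — [fuwurhi]
  Rule 3 Final Vowel Lowering: [fuwurhi] → [fuwurhe]
/bipzaru/:
  Rule 1 Intervocalic Voicing: no change — [bipzaru]
  Rule 2 Degemination: no change — [bipzaru]
  Rule 3 Final Vowel Lowering: [bipzaru] → [bipzaro]
/mahepruki/:
  Rule 1 Intervocalic Voicing: [mahepruki] → [maheprugi]
  Rule 2 Degemination: no change — [maheprugi]
  Rule 3 Final Vowel Lowering: [maheprugi] → [mahepruge]

[fuwurhe], [bipzaro], [mahepruge]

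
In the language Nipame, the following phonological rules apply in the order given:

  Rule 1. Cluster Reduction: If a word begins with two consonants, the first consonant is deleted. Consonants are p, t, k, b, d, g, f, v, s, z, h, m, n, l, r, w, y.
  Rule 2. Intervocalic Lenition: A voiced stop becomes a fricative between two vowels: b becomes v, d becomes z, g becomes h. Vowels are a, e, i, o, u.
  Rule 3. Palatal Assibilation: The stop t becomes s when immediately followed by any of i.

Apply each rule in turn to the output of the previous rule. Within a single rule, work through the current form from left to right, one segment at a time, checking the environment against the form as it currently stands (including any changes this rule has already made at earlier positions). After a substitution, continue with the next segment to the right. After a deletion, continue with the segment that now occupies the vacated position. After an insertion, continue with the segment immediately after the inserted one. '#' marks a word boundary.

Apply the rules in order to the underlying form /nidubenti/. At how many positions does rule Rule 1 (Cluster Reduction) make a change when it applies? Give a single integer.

0

Rule 1 Cluster Reduction: no change — [nidubenti]
Rule 2 Intervocalic Lenition: [nidubenti] → [nizuventi]
Rule 3 Palatal Assibilation: [nizuventi] → [nizuvensi]
Rule Rule 1 changed 0 position(s).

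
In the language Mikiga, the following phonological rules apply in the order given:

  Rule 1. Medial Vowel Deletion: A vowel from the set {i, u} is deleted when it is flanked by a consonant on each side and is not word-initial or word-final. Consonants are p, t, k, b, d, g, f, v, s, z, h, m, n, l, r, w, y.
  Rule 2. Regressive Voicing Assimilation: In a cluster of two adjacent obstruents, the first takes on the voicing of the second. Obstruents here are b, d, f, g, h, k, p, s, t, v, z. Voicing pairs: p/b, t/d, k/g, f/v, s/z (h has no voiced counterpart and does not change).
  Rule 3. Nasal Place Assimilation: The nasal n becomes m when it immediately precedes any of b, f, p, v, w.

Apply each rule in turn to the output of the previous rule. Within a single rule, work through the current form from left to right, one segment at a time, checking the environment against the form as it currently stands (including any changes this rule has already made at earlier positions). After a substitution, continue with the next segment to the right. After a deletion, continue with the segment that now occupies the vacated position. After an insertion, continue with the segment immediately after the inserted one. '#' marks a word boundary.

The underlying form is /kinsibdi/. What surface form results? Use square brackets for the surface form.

Rule 1 Medial Vowel Deletion: [kinsibdi] → [knsbdi]
Rule 2 Regressive Voicing Assimilation: [knsbdi] → [knzbdi]
Rule 3 Nasal Place Assimilation: no change — [knzbdi]

[knzbdi]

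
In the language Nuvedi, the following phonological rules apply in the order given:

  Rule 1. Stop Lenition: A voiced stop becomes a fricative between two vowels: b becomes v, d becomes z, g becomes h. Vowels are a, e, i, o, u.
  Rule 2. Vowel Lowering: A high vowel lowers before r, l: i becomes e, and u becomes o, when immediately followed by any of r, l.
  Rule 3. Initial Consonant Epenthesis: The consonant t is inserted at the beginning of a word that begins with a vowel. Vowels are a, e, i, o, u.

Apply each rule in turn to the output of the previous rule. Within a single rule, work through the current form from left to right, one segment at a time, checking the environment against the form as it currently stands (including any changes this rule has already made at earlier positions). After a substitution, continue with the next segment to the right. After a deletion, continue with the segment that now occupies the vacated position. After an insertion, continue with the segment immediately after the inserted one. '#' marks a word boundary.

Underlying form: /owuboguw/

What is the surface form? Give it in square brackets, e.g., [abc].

Rule 1 Stop Lenition: [owuboguw] → [owuvohuw]
Rule 2 Vowel Lowering: no change — [owuvohuw]
Rule 3 Initial Consonant Epenthesis: [owuvohuw] → [towuvohuw]

[towuvohuw]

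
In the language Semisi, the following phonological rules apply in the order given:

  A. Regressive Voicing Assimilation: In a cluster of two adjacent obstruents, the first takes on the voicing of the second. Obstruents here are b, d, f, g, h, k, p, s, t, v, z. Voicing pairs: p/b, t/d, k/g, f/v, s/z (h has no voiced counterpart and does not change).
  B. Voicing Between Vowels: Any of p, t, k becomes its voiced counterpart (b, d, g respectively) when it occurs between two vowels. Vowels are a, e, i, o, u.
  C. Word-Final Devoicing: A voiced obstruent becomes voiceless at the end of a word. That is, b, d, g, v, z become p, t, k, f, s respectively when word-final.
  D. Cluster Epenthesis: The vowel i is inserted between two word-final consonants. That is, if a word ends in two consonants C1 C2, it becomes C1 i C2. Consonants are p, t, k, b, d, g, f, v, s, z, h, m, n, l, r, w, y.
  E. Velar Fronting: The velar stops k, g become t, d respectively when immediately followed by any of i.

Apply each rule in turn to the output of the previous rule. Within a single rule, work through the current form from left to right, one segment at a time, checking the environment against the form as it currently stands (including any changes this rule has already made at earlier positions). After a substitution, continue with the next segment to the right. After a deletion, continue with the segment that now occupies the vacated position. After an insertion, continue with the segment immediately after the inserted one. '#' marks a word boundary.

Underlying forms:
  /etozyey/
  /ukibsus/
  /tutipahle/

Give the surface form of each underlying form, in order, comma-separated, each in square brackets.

[edozyey], [udipsus], [tudibahle]

/etozyey/:
  A Regressive Voicing Assimilation: no change — [etozyey]
  B Voicing Between Vowels: [etozyey] → [edozyey]
  C Word-Final Devoicing: no change — [edozyey]
  D Cluster Epenthesis: no change — [edozyey]
  E Velar Fronting: no change — [edozyey]
/ukibsus/:
  A Regressive Voicing Assimilation: [ukibsus] → [ukipsus]
  B Voicing Between Vowels: [ukipsus] → [ugipsus]
  C Word-Final Devoicing: no change — [ugipsus]
  D Cluster Epenthesis: no change — [ugipsus]
  E Velar Fronting: [ugipsus] → [udipsus]
/tutipahle/:
  A Regressive Voicing Assimilation: no change — [tutipahle]
  B Voicing Between Vowels: [tutipahle] → [tudibahle]
  C Word-Final Devoicing: no change — [tudibahle]
  D Cluster Epenthesis: no change — [tudibahle]
  E Velar Fronting: no change — [tudibahle]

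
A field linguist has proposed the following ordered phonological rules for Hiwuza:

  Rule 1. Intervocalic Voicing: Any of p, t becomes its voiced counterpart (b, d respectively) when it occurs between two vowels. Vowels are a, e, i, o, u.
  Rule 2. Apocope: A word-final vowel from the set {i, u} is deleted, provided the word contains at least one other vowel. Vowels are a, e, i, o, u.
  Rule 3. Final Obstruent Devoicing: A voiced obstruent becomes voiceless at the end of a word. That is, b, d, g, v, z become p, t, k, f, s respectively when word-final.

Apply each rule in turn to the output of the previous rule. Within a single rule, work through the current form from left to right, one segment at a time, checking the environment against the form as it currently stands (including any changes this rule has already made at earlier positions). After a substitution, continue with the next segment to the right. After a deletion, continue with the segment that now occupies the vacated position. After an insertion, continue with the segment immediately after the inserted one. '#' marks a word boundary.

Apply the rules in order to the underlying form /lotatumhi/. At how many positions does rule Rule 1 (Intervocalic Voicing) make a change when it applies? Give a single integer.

Rule 1 Intervocalic Voicing: [lotatumhi] → [lodadumhi]
Rule 2 Apocope: [lodadumhi] → [lodadumh]
Rule 3 Final Obstruent Devoicing: no change — [lodadumh]
Rule Rule 1 changed 2 position(s).

2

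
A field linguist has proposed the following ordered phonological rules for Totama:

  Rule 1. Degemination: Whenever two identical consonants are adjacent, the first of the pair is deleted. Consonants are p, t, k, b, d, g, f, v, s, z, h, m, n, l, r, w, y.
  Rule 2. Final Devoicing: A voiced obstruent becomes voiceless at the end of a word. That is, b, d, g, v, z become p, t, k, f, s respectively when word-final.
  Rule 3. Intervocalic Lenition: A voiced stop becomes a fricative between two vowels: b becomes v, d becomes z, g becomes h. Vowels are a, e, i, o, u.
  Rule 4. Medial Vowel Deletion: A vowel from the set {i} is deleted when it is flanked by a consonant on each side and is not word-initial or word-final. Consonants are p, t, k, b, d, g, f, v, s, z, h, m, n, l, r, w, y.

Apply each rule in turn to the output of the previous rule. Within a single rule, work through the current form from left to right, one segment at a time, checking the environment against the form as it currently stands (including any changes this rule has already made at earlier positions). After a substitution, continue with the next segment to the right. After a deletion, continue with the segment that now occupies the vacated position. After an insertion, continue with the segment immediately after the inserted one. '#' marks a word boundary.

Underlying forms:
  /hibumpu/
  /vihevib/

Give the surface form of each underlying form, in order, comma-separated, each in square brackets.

[hvumpu], [vhevp]

/hibumpu/:
  Rule 1 Degemination: no change — [hibumpu]
  Rule 2 Final Devoicing: no change — [hibumpu]
  Rule 3 Intervocalic Lenition: [hibumpu] → [hivumpu]
  Rule 4 Medial Vowel Deletion: [hivumpu] → [hvumpu]
/vihevib/:
  Rule 1 Degemination: no change — [vihevib]
  Rule 2 Final Devoicing: [vihevib] → [vihevip]
  Rule 3 Intervocalic Lenition: no change — [vihevip]
  Rule 4 Medial Vowel Deletion: [vihevip] → [vhevp]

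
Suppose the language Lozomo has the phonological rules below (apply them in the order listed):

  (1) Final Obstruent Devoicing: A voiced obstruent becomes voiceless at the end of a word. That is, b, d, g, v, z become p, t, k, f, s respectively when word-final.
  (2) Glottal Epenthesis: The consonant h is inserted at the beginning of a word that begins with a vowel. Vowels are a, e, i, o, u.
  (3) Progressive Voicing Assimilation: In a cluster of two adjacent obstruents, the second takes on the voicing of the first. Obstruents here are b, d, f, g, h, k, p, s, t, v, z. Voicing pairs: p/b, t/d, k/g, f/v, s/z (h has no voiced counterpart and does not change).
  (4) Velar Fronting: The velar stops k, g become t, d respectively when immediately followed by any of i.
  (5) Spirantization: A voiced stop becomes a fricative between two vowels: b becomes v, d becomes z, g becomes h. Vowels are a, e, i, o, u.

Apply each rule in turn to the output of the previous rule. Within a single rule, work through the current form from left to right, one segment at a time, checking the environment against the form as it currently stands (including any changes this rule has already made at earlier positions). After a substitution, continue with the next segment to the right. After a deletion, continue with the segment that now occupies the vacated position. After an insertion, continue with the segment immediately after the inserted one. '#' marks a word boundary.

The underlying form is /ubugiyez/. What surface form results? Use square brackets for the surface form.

(1) Final Obstruent Devoicing: [ubugiyez] → [ubugiyes]
(2) Glottal Epenthesis: [ubugiyes] → [hubugiyes]
(3) Progressive Voicing Assimilation: no change — [hubugiyes]
(4) Velar Fronting: [hubugiyes] → [hubudiyes]
(5) Spirantization: [hubudiyes] → [huvuziyes]

[huvuziyes]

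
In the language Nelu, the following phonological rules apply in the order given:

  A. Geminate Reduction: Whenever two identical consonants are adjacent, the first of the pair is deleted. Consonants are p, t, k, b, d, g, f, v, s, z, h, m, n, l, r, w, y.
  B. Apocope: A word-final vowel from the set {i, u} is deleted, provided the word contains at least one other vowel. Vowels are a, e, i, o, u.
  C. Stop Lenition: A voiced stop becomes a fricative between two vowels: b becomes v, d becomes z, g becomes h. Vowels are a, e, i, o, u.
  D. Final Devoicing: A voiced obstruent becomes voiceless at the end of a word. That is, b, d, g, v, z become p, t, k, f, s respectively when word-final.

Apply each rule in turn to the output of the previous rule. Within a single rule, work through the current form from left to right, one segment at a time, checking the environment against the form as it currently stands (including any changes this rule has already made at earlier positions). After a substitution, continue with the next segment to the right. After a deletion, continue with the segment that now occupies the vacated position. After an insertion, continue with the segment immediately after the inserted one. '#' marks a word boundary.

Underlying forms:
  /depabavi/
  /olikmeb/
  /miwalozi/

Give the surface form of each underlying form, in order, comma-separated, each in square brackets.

[depavaf], [olikmep], [miwalos]

/depabavi/:
  A Geminate Reduction: no change — [depabavi]
  B Apocope: [depabavi] → [depabav]
  C Stop Lenition: [depabav] → [depavav]
  D Final Devoicing: [depavav] → [depavaf]
/olikmeb/:
  A Geminate Reduction: no change — [olikmeb]
  B Apocope: no change — [olikmeb]
  C Stop Lenition: no change — [olikmeb]
  D Final Devoicing: [olikmeb] → [olikmep]
/miwalozi/:
  A Geminate Reduction: no change — [miwalozi]
  B Apocope: [miwalozi] → [miwaloz]
  C Stop Lenition: no change — [miwaloz]
  D Final Devoicing: [miwaloz] → [miwalos]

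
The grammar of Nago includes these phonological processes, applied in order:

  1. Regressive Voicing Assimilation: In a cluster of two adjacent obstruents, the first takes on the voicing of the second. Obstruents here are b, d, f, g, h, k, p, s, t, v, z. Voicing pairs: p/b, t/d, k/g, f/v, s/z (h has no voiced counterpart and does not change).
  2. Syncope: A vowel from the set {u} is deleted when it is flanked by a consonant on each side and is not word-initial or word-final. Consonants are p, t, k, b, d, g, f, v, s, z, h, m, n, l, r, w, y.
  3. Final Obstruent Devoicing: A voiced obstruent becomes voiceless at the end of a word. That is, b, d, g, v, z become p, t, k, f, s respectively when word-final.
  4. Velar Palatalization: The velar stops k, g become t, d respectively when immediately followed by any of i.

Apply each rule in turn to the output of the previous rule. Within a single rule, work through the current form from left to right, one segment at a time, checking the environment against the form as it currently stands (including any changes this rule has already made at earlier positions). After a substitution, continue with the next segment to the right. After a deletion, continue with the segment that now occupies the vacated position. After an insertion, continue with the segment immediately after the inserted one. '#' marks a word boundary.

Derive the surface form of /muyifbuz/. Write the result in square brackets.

1 Regressive Voicing Assimilation: [muyifbuz] → [muyivbuz]
2 Syncope: [muyivbuz] → [myivbz]
3 Final Obstruent Devoicing: [myivbz] → [myivbs]
4 Velar Palatalization: no change — [myivbs]

[myivbs]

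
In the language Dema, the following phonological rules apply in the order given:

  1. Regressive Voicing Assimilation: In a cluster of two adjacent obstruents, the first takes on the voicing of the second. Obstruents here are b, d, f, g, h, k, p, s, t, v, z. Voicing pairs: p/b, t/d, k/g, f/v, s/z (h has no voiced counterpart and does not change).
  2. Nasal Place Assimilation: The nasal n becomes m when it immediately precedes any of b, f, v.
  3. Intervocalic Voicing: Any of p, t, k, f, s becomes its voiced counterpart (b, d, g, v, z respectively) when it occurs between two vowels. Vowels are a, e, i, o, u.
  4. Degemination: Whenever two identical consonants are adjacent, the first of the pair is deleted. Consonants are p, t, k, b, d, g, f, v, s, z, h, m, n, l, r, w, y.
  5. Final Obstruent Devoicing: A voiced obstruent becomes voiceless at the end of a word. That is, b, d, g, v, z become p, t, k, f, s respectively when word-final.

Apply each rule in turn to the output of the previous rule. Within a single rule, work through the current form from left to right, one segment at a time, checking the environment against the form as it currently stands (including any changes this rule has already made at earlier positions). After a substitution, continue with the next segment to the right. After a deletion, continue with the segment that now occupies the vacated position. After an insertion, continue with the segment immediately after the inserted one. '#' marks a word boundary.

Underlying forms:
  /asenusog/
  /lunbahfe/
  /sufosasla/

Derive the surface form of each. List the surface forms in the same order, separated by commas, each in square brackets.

/asenusog/:
  1 Regressive Voicing Assimilation: no change — [asenusog]
  2 Nasal Place Assimilation: no change — [asenusog]
  3 Intervocalic Voicing: [asenusog] → [azenuzog]
  4 Degemination: no change — [azenuzog]
  5 Final Obstruent Devoicing: [azenuzog] → [azenuzok]
/lunbahfe/:
  1 Regressive Voicing Assimilation: no change — [lunbahfe]
  2 Nasal Place Assimilation: [lunbahfe] → [lumbahfe]
  3 Intervocalic Voicing: no change — [lumbahfe]
  4 Degemination: no change — [lumbahfe]
  5 Final Obstruent Devoicing: no change — [lumbahfe]
/sufosasla/:
  1 Regressive Voicing Assimilation: no change — [sufosasla]
  2 Nasal Place Assimilation: no change — [sufosasla]
  3 Intervocalic Voicing: [sufosasla] → [suvozasla]
  4 Degemination: no change — [suvozasla]
  5 Final Obstruent Devoicing: no change — [suvozasla]

[azenuzok], [lumbahfe], [suvozasla]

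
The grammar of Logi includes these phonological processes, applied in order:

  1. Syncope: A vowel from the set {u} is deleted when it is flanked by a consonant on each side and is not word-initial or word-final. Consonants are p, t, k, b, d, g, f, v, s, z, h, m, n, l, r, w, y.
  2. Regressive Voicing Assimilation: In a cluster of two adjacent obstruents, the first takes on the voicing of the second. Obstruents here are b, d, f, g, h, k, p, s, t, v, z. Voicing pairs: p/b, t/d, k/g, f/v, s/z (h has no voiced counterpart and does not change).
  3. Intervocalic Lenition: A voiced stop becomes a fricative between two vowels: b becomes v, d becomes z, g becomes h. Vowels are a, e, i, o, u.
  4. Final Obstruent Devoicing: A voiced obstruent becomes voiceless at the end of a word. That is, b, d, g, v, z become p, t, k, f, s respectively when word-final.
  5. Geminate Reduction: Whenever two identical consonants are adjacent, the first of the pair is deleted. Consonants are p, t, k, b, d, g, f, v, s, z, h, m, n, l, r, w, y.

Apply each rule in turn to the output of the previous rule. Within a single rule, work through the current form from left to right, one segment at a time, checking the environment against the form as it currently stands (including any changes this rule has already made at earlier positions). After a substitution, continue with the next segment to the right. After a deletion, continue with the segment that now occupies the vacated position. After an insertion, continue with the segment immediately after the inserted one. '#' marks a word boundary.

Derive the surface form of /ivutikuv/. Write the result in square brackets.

[iftigf]

1 Syncope: [ivutikuv] → [ivtikv]
2 Regressive Voicing Assimilation: [ivtikv] → [iftigv]
3 Intervocalic Lenition: no change — [iftigv]
4 Final Obstruent Devoicing: [iftigv] → [iftigf]
5 Geminate Reduction: no change — [iftigf]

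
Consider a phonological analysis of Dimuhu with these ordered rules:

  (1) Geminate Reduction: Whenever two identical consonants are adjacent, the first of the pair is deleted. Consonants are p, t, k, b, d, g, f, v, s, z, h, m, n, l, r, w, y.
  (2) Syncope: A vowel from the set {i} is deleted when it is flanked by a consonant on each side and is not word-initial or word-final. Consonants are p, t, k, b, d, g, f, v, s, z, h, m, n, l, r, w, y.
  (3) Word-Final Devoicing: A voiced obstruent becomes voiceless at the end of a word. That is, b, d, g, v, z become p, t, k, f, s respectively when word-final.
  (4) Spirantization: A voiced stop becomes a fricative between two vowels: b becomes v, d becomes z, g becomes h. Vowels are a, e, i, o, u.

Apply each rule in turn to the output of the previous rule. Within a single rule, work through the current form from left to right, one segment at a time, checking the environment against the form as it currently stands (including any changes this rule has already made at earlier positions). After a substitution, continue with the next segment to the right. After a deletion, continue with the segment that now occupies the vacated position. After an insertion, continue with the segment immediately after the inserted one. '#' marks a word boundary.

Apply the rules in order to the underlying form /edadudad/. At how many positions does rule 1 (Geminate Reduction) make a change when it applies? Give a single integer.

0

(1) Geminate Reduction: no change — [edadudad]
(2) Syncope: no change — [edadudad]
(3) Word-Final Devoicing: [edadudad] → [edadudat]
(4) Spirantization: [edadudat] → [ezazuzat]
Rule 1 changed 0 position(s).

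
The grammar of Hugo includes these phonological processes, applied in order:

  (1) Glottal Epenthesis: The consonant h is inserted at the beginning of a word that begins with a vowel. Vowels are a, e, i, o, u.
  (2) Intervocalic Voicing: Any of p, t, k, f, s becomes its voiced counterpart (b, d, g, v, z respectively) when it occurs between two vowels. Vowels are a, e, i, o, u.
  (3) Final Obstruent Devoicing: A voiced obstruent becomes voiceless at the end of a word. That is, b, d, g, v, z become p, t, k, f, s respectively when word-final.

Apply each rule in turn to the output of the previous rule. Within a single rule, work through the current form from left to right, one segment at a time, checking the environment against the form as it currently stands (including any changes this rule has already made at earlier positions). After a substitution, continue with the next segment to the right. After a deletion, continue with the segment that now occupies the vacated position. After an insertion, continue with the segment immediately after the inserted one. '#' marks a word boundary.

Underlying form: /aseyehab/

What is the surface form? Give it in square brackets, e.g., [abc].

[hazeyehap]

(1) Glottal Epenthesis: [aseyehab] → [haseyehab]
(2) Intervocalic Voicing: [haseyehab] → [hazeyehab]
(3) Final Obstruent Devoicing: [hazeyehab] → [hazeyehap]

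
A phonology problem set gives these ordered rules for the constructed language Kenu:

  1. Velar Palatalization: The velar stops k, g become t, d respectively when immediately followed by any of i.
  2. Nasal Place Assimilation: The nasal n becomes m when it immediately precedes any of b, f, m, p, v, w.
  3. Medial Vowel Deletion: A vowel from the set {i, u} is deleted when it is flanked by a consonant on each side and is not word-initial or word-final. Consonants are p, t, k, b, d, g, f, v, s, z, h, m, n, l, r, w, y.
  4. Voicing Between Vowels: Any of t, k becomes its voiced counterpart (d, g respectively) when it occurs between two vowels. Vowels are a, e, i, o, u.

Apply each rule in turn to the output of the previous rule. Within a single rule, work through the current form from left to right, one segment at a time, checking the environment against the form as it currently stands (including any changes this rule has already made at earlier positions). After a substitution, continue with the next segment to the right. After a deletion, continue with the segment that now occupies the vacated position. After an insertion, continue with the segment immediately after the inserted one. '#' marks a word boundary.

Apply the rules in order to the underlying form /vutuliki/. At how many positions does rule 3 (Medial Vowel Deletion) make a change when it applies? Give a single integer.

3

1 Velar Palatalization: [vutuliki] → [vutuliti]
2 Nasal Place Assimilation: no change — [vutuliti]
3 Medial Vowel Deletion: [vutuliti] → [vtlti]
4 Voicing Between Vowels: no change — [vtlti]
Rule 3 changed 3 position(s).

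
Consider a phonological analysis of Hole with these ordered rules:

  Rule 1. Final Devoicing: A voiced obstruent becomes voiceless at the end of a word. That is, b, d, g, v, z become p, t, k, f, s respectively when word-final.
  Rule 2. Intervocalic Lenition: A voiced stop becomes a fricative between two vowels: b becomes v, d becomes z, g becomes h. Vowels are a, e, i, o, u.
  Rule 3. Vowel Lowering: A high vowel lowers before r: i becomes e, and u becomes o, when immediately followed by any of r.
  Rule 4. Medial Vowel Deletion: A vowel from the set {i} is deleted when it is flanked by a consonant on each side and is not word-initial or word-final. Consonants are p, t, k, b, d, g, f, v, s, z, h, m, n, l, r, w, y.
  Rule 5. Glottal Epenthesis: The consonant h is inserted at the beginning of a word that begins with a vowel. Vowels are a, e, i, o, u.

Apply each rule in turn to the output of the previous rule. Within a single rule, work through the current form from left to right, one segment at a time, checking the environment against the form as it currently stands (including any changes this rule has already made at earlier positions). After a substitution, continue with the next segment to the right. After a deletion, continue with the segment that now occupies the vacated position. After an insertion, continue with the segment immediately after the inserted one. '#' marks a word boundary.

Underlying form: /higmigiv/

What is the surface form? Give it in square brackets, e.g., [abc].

Rule 1 Final Devoicing: [higmigiv] → [higmigif]
Rule 2 Intervocalic Lenition: [higmigif] → [higmihif]
Rule 3 Vowel Lowering: no change — [higmihif]
Rule 4 Medial Vowel Deletion: [higmihif] → [hgmhf]
Rule 5 Glottal Epenthesis: no change — [hgmhf]

[hgmhf]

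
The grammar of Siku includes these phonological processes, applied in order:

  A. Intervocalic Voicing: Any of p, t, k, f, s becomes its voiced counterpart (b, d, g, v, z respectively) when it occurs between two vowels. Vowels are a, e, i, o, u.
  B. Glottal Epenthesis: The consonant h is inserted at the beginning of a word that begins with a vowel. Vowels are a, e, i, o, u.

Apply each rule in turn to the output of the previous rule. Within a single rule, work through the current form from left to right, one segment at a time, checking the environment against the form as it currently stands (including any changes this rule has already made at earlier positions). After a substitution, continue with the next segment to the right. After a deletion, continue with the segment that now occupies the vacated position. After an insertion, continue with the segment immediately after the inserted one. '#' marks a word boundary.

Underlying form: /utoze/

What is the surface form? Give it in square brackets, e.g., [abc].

A Intervocalic Voicing: [utoze] → [udoze]
B Glottal Epenthesis: [udoze] → [hudoze]

[hudoze]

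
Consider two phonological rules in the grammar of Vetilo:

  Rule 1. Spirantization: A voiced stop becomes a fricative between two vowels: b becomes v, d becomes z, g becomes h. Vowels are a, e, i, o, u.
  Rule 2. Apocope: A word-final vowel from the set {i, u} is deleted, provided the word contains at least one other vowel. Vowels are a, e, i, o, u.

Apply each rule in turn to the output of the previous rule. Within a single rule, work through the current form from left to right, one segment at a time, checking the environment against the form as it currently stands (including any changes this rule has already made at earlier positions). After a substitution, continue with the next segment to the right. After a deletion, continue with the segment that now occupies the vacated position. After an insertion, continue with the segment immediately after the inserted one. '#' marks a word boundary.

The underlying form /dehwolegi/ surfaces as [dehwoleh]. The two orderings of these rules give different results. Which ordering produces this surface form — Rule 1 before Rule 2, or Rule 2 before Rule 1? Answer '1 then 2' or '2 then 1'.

Order 1 then 2:
  1 Spirantization: [dehwolegi] → [dehwolehi]
  2 Apocope: [dehwolehi] → [dehwoleh]
  result: [dehwoleh]
Order 2 then 1:
  2 Apocope: [dehwolegi] → [dehwoleg]
  1 Spirantization: no change — [dehwoleg]
  result: [dehwoleg]

1 then 2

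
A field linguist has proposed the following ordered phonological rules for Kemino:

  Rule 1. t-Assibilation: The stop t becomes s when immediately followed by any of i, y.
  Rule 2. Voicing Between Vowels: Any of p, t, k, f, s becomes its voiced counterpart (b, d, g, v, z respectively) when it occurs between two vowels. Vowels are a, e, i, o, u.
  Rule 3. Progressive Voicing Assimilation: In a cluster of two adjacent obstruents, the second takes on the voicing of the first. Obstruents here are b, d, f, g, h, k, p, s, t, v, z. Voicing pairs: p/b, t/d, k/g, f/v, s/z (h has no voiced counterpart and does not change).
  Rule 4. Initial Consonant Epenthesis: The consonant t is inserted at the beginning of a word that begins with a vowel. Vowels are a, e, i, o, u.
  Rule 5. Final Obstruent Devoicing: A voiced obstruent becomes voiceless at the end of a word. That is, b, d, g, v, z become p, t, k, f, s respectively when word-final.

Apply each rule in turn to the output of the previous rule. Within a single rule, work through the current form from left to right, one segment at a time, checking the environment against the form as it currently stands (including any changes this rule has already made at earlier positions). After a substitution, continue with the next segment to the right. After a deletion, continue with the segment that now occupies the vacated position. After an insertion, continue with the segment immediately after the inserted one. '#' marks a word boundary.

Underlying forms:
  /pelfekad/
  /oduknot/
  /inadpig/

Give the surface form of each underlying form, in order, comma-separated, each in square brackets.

[pelfegat], [toduknot], [tinadbik]

/pelfekad/:
  Rule 1 t-Assibilation: no change — [pelfekad]
  Rule 2 Voicing Between Vowels: [pelfekad] → [pelfegad]
  Rule 3 Progressive Voicing Assimilation: no change — [pelfegad]
  Rule 4 Initial Consonant Epenthesis: no change — [pelfegad]
  Rule 5 Final Obstruent Devoicing: [pelfegad] → [pelfegat]
/oduknot/:
  Rule 1 t-Assibilation: no change — [oduknot]
  Rule 2 Voicing Between Vowels: no change — [oduknot]
  Rule 3 Progressive Voicing Assimilation: no change — [oduknot]
  Rule 4 Initial Consonant Epenthesis: [oduknot] → [toduknot]
  Rule 5 Final Obstruent Devoicing: no change — [toduknot]
/inadpig/:
  Rule 1 t-Assibilation: no change — [inadpig]
  Rule 2 Voicing Between Vowels: no change — [inadpig]
  Rule 3 Progressive Voicing Assimilation: [inadpig] → [inadbig]
  Rule 4 Initial Consonant Epenthesis: [inadbig] → [tinadbig]
  Rule 5 Final Obstruent Devoicing: [tinadbig] → [tinadbik]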